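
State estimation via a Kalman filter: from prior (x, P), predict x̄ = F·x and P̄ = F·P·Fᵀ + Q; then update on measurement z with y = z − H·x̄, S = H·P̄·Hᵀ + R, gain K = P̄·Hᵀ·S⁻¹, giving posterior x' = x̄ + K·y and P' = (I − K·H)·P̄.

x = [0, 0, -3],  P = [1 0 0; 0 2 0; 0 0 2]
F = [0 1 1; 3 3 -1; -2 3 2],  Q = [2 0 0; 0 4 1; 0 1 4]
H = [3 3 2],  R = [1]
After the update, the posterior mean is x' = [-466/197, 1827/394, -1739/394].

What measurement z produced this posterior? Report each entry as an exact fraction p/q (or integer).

z = [-2]

x̄ = F·x = [-3, 3, -6]
P̄ = F·P·Fᵀ + Q = [6 4 10; 4 33 9; 10 9 34]
S = H·P̄·Hᵀ + R = [788]
K = P̄·Hᵀ·S⁻¹ = [25/394; 129/788; 125/788]
x' − x̄ = [125/197, 645/394, 625/394] = K·y
y = (KᵀK)⁻¹·Kᵀ·(x' − x̄) = [10]
z = y + H·x̄ = [10] + [-12] = [-2]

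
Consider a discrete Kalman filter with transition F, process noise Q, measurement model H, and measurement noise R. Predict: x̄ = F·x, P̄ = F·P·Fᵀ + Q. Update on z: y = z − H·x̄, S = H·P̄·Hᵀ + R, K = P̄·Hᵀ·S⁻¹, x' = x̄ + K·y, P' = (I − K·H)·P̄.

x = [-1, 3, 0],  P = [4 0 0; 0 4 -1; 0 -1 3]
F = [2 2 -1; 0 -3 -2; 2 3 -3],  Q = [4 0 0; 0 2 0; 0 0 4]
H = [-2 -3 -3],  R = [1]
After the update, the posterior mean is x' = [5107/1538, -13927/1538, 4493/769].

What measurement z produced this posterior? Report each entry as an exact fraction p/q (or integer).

x̄ = F·x = [4, -9, 7]
P̄ = F·P·Fᵀ + Q = [43 -17 58; -17 38 -21; 58 -21 101]
S = H·P̄·Hᵀ + R = [1538]
K = P̄·Hᵀ·S⁻¹ = [-209/1538; -17/1538; -178/769]
x' − x̄ = [-1045/1538, -85/1538, -890/769] = K·y
y = (KᵀK)⁻¹·Kᵀ·(x' − x̄) = [5]
z = y + H·x̄ = [5] + [-2] = [3]

z = [3]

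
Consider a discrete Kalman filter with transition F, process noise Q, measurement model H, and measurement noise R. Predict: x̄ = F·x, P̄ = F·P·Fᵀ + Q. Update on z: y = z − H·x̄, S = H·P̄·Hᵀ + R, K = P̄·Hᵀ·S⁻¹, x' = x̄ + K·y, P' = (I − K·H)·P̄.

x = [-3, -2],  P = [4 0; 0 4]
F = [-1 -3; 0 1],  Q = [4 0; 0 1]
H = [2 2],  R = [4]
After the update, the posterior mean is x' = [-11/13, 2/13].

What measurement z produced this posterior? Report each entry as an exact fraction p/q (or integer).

z = [-2]

x̄ = F·x = [9, -2]
P̄ = F·P·Fᵀ + Q = [44 -12; -12 5]
S = H·P̄·Hᵀ + R = [104]
K = P̄·Hᵀ·S⁻¹ = [8/13; -7/52]
x' − x̄ = [-128/13, 28/13] = K·y
y = (KᵀK)⁻¹·Kᵀ·(x' − x̄) = [-16]
z = y + H·x̄ = [-16] + [14] = [-2]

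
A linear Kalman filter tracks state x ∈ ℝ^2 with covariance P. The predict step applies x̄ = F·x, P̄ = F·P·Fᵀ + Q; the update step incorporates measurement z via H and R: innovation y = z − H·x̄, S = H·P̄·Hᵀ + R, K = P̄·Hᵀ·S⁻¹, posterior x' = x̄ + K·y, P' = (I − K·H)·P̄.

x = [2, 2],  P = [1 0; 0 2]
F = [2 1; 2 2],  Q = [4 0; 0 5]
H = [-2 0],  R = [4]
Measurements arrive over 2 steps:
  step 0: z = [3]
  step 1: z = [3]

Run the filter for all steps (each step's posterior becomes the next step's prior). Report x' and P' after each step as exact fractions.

step 0: x̄ = F·x = [6, 8]
step 0: P̄ = F·P·Fᵀ + Q = [10 8; 8 17]
step 0: y = z − H·x̄ = [15]
step 0: S = H·P̄·Hᵀ + R = [44]
step 0: K = P̄·Hᵀ·S⁻¹ = [-5/11; -4/11]
step 0: x' = x̄ + K·y = [-9/11, 28/11]
step 0: P' = (I − K·H)·P̄ = [10/11 8/11; 8/11 123/11]
step 1: x̄ = F·x = [10/11, 38/11]
step 1: P̄ = F·P·Fᵀ + Q = [239/11 334/11; 334/11 651/11]
step 1: y = z − H·x̄ = [53/11]
step 1: S = H·P̄·Hᵀ + R = [1000/11]
step 1: K = P̄·Hᵀ·S⁻¹ = [-239/500; -167/250]
step 1: x' = x̄ + K·y = [-697/500, 59/250]
step 1: P' = (I − K·H)·P̄ = [239/250 167/125; 167/125 2327/125]

step 0: x' = [-9/11, 28/11], P' = [10/11 8/11; 8/11 123/11]
step 1: x' = [-697/500, 59/250], P' = [239/250 167/125; 167/125 2327/125]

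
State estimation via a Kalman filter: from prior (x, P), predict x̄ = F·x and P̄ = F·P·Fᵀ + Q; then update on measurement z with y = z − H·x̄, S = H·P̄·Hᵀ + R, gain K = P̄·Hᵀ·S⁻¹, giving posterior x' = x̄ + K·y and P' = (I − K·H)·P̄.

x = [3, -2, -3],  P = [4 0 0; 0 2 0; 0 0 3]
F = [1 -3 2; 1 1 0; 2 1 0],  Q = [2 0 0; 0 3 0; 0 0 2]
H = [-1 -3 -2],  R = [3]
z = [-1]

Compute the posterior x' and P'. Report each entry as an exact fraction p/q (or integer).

x' = [253/158, -269/316, 82/79]
P' = [2555/79 -1081/158 -454/79; -1081/158 819/316 -20/79; -454/79 -20/79 284/79]

x̄ = F·x = [3, 1, 4]
P̄ = F·P·Fᵀ + Q = [36 -2 2; -2 9 10; 2 10 20]
y = z − H·x̄ = [13]
S = H·P̄·Hᵀ + R = [316]
K = P̄·Hᵀ·S⁻¹ = [-17/158; -45/316; -18/79]
x' = x̄ + K·y = [253/158, -269/316, 82/79]
P' = (I − K·H)·P̄ = [2555/79 -1081/158 -454/79; -1081/158 819/316 -20/79; -454/79 -20/79 284/79]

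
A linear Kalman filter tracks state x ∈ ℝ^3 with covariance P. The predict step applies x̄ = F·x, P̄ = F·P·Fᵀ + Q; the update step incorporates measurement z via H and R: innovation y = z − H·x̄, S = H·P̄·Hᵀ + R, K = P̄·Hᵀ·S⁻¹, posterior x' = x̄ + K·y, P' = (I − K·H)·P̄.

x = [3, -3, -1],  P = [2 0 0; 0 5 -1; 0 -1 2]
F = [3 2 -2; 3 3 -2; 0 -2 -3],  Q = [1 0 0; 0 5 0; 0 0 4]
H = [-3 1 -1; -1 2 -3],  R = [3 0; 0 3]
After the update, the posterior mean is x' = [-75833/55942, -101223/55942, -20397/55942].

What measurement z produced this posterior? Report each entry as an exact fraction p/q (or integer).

x̄ = F·x = [5, 2, 9]
P̄ = F·P·Fᵀ + Q = [55 66 -6; 66 88 -13; -6 -13 30]
S = H·P̄·Hᵀ + R = [210 -26; -26 536]
K = P̄·Hᵀ·S⁻¹ = [-23689/55942 4383/27971; -24059/55942 7192/27971; -4065/27971 -11875/55942]
x' − x̄ = [-355543/55942, -213107/55942, -523875/55942] = K·y
y = (KᵀK)⁻¹·Kᵀ·(x' − x̄) = [25, 27]
z = y + H·x̄ = [25, 27] + [-22, -28] = [3, -1]

z = [3, -1]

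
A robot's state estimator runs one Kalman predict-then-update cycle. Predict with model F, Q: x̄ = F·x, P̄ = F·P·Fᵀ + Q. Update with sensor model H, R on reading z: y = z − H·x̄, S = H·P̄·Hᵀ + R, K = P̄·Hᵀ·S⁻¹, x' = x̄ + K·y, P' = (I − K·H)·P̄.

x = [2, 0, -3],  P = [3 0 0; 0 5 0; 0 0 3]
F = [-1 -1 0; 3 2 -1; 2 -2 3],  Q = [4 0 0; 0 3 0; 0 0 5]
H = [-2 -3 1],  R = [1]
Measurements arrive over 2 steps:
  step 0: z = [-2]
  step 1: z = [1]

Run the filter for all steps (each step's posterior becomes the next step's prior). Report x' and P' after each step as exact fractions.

step 0: x' = [69/206, 69/103, 127/206], P' = [3575/412 -736/103 -1645/412; -736/103 1103/103 1804/103; -1645/412 1804/103 18447/412]
step 1: x' = [-136926/111665, 439727/334995, 831386/334995], P' = [519594/111665 -729841/111665 -1158588/111665; -729841/111665 7103717/334995 16885631/334995; -1158588/111665 16885631/334995 43851008/334995]

step 0: x̄ = F·x = [-2, 9, -5]
step 0: P̄ = F·P·Fᵀ + Q = [12 -19 4; -19 53 -11; 4 -11 64]
step 0: y = z − H·x̄ = [26]
step 0: S = H·P̄·Hᵀ + R = [412]
step 0: K = P̄·Hᵀ·S⁻¹ = [37/412; -33/103; 89/412]
step 0: x' = x̄ + K·y = [69/206, 69/103, 127/206]
step 0: P' = (I − K·H)·P̄ = [3575/412 -736/103 -1645/412; -736/103 1103/103 1804/103; -1645/412 1804/103 18447/412]
step 1: x̄ = F·x = [-207/206, 178/103, 243/206]
step 1: P̄ = F·P·Fᵀ + Q = [3747/412 371/206 -15039/412; 371/206 3796/103 281/206; -15039/412 281/206 117251/412]
step 1: y = z − H·x̄ = [617/206]
step 1: S = H·P̄·Hᵀ + R = [334995/412]
step 1: K = P̄·Hᵀ·S⁻¹ = [-8253/111665; -46474/334995; 145643/334995]
step 1: x' = x̄ + K·y = [-136926/111665, 439727/334995, 831386/334995]
step 1: P' = (I − K·H)·P̄ = [519594/111665 -729841/111665 -1158588/111665; -729841/111665 7103717/334995 16885631/334995; -1158588/111665 16885631/334995 43851008/334995]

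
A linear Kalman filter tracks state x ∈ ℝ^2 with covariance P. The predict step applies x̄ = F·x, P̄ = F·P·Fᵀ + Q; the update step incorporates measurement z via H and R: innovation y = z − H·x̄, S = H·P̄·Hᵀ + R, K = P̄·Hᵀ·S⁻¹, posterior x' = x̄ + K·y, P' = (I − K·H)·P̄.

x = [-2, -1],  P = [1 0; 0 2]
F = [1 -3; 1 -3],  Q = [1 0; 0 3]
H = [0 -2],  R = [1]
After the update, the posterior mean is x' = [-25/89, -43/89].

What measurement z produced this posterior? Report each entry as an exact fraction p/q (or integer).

x̄ = F·x = [1, 1]
P̄ = F·P·Fᵀ + Q = [20 19; 19 22]
S = H·P̄·Hᵀ + R = [89]
K = P̄·Hᵀ·S⁻¹ = [-38/89; -44/89]
x' − x̄ = [-114/89, -132/89] = K·y
y = (KᵀK)⁻¹·Kᵀ·(x' − x̄) = [3]
z = y + H·x̄ = [3] + [-2] = [1]

z = [1]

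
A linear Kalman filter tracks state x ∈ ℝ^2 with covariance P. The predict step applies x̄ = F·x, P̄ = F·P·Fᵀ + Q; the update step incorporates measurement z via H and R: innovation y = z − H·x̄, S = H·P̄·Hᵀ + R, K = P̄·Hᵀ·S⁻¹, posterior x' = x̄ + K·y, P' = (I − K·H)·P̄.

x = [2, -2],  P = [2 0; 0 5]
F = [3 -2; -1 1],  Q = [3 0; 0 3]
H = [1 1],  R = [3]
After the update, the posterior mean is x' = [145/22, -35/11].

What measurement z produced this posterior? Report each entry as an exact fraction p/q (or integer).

z = [3]

x̄ = F·x = [10, -4]
P̄ = F·P·Fᵀ + Q = [41 -16; -16 10]
S = H·P̄·Hᵀ + R = [22]
K = P̄·Hᵀ·S⁻¹ = [25/22; -3/11]
x' − x̄ = [-75/22, 9/11] = K·y
y = (KᵀK)⁻¹·Kᵀ·(x' − x̄) = [-3]
z = y + H·x̄ = [-3] + [6] = [3]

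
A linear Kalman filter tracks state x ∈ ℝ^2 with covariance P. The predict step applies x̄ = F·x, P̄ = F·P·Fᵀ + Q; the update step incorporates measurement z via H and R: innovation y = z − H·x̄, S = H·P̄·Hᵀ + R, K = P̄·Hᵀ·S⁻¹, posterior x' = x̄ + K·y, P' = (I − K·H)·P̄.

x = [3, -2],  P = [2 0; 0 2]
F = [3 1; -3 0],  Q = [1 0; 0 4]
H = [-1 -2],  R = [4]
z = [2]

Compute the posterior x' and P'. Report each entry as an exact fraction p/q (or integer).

x' = [152/41, -135/41]
P' = [636/41 -348/41; -348/41 226/41]

x̄ = F·x = [7, -9]
P̄ = F·P·Fᵀ + Q = [21 -18; -18 22]
y = z − H·x̄ = [-9]
S = H·P̄·Hᵀ + R = [41]
K = P̄·Hᵀ·S⁻¹ = [15/41; -26/41]
x' = x̄ + K·y = [152/41, -135/41]
P' = (I − K·H)·P̄ = [636/41 -348/41; -348/41 226/41]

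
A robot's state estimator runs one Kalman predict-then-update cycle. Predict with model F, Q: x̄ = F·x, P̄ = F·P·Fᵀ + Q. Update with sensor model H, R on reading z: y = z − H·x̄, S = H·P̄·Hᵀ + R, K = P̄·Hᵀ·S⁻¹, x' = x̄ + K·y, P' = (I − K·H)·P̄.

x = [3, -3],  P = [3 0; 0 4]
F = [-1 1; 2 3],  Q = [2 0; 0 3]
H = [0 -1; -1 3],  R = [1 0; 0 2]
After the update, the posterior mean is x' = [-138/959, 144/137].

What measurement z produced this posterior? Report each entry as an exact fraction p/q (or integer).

x̄ = F·x = [-6, -3]
P̄ = F·P·Fᵀ + Q = [9 6; 6 51]
S = H·P̄·Hᵀ + R = [52 -147; -147 434]
K = P̄·Hᵀ·S⁻¹ = [-183/137 -414/959; -75/137 21/137]
x' − x̄ = [5616/959, 555/137] = K·y
y = (KᵀK)⁻¹·Kᵀ·(x' − x̄) = [-6, 5]
z = y + H·x̄ = [-6, 5] + [3, -3] = [-3, 2]

z = [-3, 2]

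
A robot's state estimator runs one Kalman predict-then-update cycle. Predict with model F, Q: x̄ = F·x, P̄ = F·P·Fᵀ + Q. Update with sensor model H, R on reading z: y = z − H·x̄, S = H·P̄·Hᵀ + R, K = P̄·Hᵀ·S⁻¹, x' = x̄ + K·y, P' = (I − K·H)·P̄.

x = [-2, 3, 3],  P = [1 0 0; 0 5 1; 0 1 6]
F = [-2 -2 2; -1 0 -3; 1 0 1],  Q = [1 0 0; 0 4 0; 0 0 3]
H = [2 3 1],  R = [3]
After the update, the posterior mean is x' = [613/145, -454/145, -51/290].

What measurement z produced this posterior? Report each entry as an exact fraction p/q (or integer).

z = [-1]

x̄ = F·x = [4, -7, 1]
P̄ = F·P·Fᵀ + Q = [41 -28 8; -28 59 -19; 8 -19 10]
S = H·P̄·Hᵀ + R = [290]
K = P̄·Hᵀ·S⁻¹ = [3/145; 51/145; -31/290]
x' − x̄ = [33/145, 561/145, -341/290] = K·y
y = (KᵀK)⁻¹·Kᵀ·(x' − x̄) = [11]
z = y + H·x̄ = [11] + [-12] = [-1]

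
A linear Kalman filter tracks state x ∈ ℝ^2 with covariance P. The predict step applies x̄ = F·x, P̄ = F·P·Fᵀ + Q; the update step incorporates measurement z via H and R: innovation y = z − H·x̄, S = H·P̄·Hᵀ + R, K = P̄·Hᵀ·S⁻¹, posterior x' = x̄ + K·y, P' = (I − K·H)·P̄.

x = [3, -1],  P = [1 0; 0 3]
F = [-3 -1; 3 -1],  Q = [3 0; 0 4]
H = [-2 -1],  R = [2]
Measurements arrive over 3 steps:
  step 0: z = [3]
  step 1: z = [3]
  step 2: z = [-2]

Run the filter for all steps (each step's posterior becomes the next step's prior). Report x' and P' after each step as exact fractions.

step 0: x̄ = F·x = [-8, 10]
step 0: P̄ = F·P·Fᵀ + Q = [15 -6; -6 16]
step 0: y = z − H·x̄ = [-3]
step 0: S = H·P̄·Hᵀ + R = [54]
step 0: K = P̄·Hᵀ·S⁻¹ = [-4/9; -2/27]
step 0: x' = x̄ + K·y = [-20/3, 92/9]
step 0: P' = (I − K·H)·P̄ = [13/3 -70/9; -70/9 424/27]
step 1: x̄ = F·x = [88/9, -272/9]
step 1: P̄ = F·P·Fᵀ + Q = [298/27 -629/27; -629/27 2845/27]
step 1: y = z − H·x̄ = [-23/3]
step 1: S = H·P̄·Hᵀ + R = [175/3]
step 1: K = P̄·Hᵀ·S⁻¹ = [11/525; -529/525]
step 1: x' = x̄ + K·y = [1683/175, -3937/175]
step 1: P' = (I − K·H)·P̄ = [1927/175 -11584/525; -11584/525 24226/525]
step 2: x̄ = F·x = [-1112/175, 8986/175]
step 2: P̄ = F·P·Fᵀ + Q = [8326/525 -27803/525; -27803/525 147859/525]
step 2: y = z − H·x̄ = [916/25]
step 2: S = H·P̄·Hᵀ + R = [3381/25]
step 2: K = P̄·Hᵀ·S⁻¹ = [177/1127; -191/147]
step 2: x' = x̄ + K·y = [-676/1127, 550/147]
step 2: P' = (I − K·H)·P̄ = [42341/3381 -3728/147; -3728/147 7838/147]

step 0: x' = [-20/3, 92/9], P' = [13/3 -70/9; -70/9 424/27]
step 1: x' = [1683/175, -3937/175], P' = [1927/175 -11584/525; -11584/525 24226/525]
step 2: x' = [-676/1127, 550/147], P' = [42341/3381 -3728/147; -3728/147 7838/147]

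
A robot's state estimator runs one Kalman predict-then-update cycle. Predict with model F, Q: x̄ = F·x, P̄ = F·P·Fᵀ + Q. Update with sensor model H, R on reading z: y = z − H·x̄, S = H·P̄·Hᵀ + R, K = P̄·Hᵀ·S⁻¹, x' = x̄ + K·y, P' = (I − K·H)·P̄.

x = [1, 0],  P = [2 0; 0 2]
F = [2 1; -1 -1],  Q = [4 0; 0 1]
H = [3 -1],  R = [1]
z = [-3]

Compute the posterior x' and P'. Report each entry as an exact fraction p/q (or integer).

x̄ = F·x = [2, -1]
P̄ = F·P·Fᵀ + Q = [14 -6; -6 5]
y = z − H·x̄ = [-10]
S = H·P̄·Hᵀ + R = [168]
K = P̄·Hᵀ·S⁻¹ = [2/7; -23/168]
x' = x̄ + K·y = [-6/7, 31/84]
P' = (I − K·H)·P̄ = [2/7 4/7; 4/7 311/168]

x' = [-6/7, 31/84]
P' = [2/7 4/7; 4/7 311/168]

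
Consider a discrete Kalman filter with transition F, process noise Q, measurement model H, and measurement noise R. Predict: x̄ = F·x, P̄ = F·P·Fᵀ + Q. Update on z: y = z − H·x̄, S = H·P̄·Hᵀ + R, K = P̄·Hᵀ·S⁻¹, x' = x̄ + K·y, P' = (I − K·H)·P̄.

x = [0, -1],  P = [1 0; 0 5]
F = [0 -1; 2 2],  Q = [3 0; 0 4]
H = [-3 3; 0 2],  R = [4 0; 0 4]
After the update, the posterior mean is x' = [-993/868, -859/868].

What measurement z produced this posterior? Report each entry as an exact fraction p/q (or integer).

x̄ = F·x = [1, -2]
P̄ = F·P·Fᵀ + Q = [8 -10; -10 28]
S = H·P̄·Hᵀ + R = [508 228; 228 116]
K = P̄·Hᵀ·S⁻¹ = [-213/868 269/868; 57/868 307/868]
x' − x̄ = [-1861/868, 877/868] = K·y
y = (KᵀK)⁻¹·Kᵀ·(x' − x̄) = [10, 1]
z = y + H·x̄ = [10, 1] + [-9, -4] = [1, -3]

z = [1, -3]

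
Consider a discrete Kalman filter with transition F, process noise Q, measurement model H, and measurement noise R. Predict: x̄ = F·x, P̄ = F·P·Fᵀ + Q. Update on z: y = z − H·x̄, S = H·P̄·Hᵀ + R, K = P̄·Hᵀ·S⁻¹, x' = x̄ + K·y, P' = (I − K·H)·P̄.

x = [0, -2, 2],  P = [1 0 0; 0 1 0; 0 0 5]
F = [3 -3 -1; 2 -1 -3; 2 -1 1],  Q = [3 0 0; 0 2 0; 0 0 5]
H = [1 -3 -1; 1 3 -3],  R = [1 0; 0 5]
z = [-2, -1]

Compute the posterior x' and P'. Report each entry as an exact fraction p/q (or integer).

x̄ = F·x = [4, -4, 4]
P̄ = F·P·Fᵀ + Q = [26 24 4; 24 52 -10; 4 -10 15]
y = z − H·x̄ = [-14, 19]
S = H·P̄·Hᵀ + R = [298 -473; -473 934]
K = P̄·Hᵀ·S⁻¹ = [-6022/54603 1978/54603; -14618/54603 4874/54603; -5279/18201 -4057/18201]
x' = x̄ + K·y = [113434/18201, 26282/18201, 23209/6067]
P' = (I − K·H)·P̄ = [948470/54603 160408/54603 157756/18201; 160408/54603 32420/54603 25922/18201; 157756/18201 25922/18201 28423/6067]

x' = [113434/18201, 26282/18201, 23209/6067]
P' = [948470/54603 160408/54603 157756/18201; 160408/54603 32420/54603 25922/18201; 157756/18201 25922/18201 28423/6067]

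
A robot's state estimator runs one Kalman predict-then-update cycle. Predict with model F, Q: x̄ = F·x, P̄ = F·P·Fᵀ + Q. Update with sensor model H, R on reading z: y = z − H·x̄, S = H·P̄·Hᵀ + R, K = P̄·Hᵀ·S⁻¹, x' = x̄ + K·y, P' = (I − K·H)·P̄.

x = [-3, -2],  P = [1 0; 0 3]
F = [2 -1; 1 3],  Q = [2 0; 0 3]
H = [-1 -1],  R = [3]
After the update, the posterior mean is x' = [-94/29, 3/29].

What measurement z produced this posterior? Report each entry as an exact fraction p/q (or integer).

x̄ = F·x = [-4, -9]
P̄ = F·P·Fᵀ + Q = [9 -7; -7 31]
S = H·P̄·Hᵀ + R = [29]
K = P̄·Hᵀ·S⁻¹ = [-2/29; -24/29]
x' − x̄ = [22/29, 264/29] = K·y
y = (KᵀK)⁻¹·Kᵀ·(x' − x̄) = [-11]
z = y + H·x̄ = [-11] + [13] = [2]

z = [2]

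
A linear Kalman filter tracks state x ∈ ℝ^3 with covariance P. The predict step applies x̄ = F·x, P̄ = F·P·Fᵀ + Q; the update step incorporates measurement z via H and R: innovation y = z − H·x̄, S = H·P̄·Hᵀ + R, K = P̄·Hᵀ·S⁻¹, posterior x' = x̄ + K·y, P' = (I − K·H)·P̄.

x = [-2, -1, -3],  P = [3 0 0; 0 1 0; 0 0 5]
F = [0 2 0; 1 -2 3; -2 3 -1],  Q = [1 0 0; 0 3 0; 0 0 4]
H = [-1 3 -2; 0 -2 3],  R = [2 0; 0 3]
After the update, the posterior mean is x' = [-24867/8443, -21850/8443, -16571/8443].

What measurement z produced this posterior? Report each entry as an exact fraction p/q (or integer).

x̄ = F·x = [-2, -9, 4]
P̄ = F·P·Fᵀ + Q = [5 -4 6; -4 55 -27; 6 -27 30]
S = H·P̄·Hᵀ + R = [994 -887; -887 817]
K = P̄·Hᵀ·S⁻¹ = [-631/25329 121/25329; 4258/8443 2649/8443; 2543/8443 4249/8443]
x' − x̄ = [-7981/8443, 54137/8443, -50343/8443] = K·y
y = (KᵀK)⁻¹·Kᵀ·(x' − x̄) = [32, -31]
z = y + H·x̄ = [32, -31] + [-33, 30] = [-1, -1]

z = [-1, -1]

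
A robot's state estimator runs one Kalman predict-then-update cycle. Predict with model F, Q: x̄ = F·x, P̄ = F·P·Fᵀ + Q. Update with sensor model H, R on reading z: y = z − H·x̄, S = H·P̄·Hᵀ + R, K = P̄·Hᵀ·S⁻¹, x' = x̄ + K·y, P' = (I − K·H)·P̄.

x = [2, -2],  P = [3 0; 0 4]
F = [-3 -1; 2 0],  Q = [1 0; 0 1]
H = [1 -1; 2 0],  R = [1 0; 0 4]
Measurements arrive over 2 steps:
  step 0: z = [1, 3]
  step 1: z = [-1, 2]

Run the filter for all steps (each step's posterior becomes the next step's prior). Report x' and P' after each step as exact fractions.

step 0: x̄ = F·x = [-4, 4]
step 0: P̄ = F·P·Fᵀ + Q = [32 -18; -18 13]
step 0: y = z − H·x̄ = [9, 11]
step 0: S = H·P̄·Hᵀ + R = [82 100; 100 132]
step 0: K = P̄·Hᵀ·S⁻¹ = [25/103 31/103; -123/206 37/206]
step 0: x' = x̄ + K·y = [154/103, 62/103]
step 0: P' = (I − K·H)·P̄ = [62/103 37/103; 37/103 197/206]
step 1: x̄ = F·x = [-524/103, 308/103]
step 1: P̄ = F·P·Fᵀ + Q = [1963/206 -446/103; -446/103 351/103]
step 1: y = z − H·x̄ = [729/103, 1254/103]
step 1: S = H·P̄·Hᵀ + R = [4655/206 2855/103; 2855/103 4338/103]
step 1: K = P̄·Hᵀ·S⁻¹ = [571/1889 479/1889; -4421/9445 387/3778]
step 1: x' = x̄ + K·y = [263/1889, 8732/9445]
step 1: P' = (I − K·H)·P̄ = [958/1889 387/1889; 387/1889 6356/9445]

step 0: x' = [154/103, 62/103], P' = [62/103 37/103; 37/103 197/206]
step 1: x' = [263/1889, 8732/9445], P' = [958/1889 387/1889; 387/1889 6356/9445]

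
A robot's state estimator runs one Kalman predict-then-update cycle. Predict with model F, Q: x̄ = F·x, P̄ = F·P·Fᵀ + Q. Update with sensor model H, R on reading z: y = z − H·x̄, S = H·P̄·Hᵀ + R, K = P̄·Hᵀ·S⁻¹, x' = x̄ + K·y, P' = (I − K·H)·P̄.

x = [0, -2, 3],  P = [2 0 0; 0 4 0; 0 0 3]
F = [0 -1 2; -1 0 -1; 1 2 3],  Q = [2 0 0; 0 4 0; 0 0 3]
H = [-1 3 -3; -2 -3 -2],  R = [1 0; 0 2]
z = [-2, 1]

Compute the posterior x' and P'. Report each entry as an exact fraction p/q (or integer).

x' = [70862/14889, -25495/14889, -13042/4963]
P' = [494404/44667 -129830/44667 -32681/4963; -129830/44667 38368/44667 8839/4963; -32681/4963 8839/4963 40063/9926]

x̄ = F·x = [8, -3, 5]
P̄ = F·P·Fᵀ + Q = [18 -6 10; -6 9 -11; 10 -11 48]
y = z − H·x̄ = [30, 18]
S = H·P̄·Hᵀ + R = [826 308; 308 223]
K = P̄·Hᵀ·S⁻¹ = [-1507/44667 -790/6381; 6281/44667 -1039/6381; -1793/9926 -87/709]
x' = x̄ + K·y = [70862/14889, -25495/14889, -13042/4963]
P' = (I − K·H)·P̄ = [494404/44667 -129830/44667 -32681/4963; -129830/44667 38368/44667 8839/4963; -32681/4963 8839/4963 40063/9926]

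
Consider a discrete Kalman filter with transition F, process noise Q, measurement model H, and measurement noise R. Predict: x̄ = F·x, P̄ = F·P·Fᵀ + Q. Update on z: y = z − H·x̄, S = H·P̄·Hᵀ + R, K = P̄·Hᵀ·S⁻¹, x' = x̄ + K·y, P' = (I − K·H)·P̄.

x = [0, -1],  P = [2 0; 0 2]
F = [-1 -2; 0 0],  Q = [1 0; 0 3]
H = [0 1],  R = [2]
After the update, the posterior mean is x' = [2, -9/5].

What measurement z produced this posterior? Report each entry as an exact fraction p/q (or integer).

x̄ = F·x = [2, 0]
P̄ = F·P·Fᵀ + Q = [11 0; 0 3]
S = H·P̄·Hᵀ + R = [5]
K = P̄·Hᵀ·S⁻¹ = [0; 3/5]
x' − x̄ = [0, -9/5] = K·y
y = (KᵀK)⁻¹·Kᵀ·(x' − x̄) = [-3]
z = y + H·x̄ = [-3] + [0] = [-3]

z = [-3]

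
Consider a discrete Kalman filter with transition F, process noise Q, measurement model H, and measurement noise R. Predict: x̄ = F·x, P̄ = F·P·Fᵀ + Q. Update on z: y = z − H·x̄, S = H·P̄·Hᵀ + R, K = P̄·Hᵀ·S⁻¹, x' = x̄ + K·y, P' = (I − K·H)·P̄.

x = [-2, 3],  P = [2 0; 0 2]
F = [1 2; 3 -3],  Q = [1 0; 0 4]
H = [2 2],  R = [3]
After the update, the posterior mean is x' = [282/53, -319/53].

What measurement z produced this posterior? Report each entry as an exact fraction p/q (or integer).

z = [-1]

x̄ = F·x = [4, -15]
P̄ = F·P·Fᵀ + Q = [11 -6; -6 40]
S = H·P̄·Hᵀ + R = [159]
K = P̄·Hᵀ·S⁻¹ = [10/159; 68/159]
x' − x̄ = [70/53, 476/53] = K·y
y = (KᵀK)⁻¹·Kᵀ·(x' − x̄) = [21]
z = y + H·x̄ = [21] + [-22] = [-1]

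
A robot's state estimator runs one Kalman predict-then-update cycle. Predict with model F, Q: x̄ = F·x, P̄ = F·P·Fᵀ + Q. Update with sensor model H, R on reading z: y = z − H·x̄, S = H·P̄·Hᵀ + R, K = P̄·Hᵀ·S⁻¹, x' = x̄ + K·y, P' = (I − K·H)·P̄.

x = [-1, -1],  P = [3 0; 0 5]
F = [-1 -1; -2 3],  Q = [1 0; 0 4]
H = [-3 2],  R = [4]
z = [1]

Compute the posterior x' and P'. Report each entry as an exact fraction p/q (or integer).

x̄ = F·x = [2, -1]
P̄ = F·P·Fᵀ + Q = [9 -9; -9 61]
y = z − H·x̄ = [9]
S = H·P̄·Hᵀ + R = [437]
K = P̄·Hᵀ·S⁻¹ = [-45/437; 149/437]
x' = x̄ + K·y = [469/437, 904/437]
P' = (I − K·H)·P̄ = [1908/437 2772/437; 2772/437 4456/437]

x' = [469/437, 904/437]
P' = [1908/437 2772/437; 2772/437 4456/437]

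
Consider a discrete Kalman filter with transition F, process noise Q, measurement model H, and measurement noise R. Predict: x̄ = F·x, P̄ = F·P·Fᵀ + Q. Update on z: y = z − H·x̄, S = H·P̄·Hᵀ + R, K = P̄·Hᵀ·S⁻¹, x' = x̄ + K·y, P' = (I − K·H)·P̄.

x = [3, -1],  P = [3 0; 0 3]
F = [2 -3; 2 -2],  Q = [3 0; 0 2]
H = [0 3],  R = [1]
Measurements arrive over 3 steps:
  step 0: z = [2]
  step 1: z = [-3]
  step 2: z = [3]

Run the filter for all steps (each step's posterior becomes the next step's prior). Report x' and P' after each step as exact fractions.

step 0: x' = [27/47, 164/235], P' = [354/47 6/47; 6/47 26/235]
step 1: x' = [-110274/66961, -66784/66961], P' = [339921/66961 6936/66961; 6936/66961 7414/66961]
step 2: x' = [23613660/13276927, 13122986/13276927], P' = [66680211/13276927 1334808/13276927; 1334808/13276927 1467774/13276927]

step 0: x̄ = F·x = [9, 8]
step 0: P̄ = F·P·Fᵀ + Q = [42 30; 30 26]
step 0: y = z − H·x̄ = [-22]
step 0: S = H·P̄·Hᵀ + R = [235]
step 0: K = P̄·Hᵀ·S⁻¹ = [18/47; 78/235]
step 0: x' = x̄ + K·y = [27/47, 164/235]
step 0: P' = (I − K·H)·P̄ = [354/47 6/47; 6/47 26/235]
step 1: x̄ = F·x = [-222/235, -58/235]
step 1: P̄ = F·P·Fᵀ + Q = [7659/235 6936/235; 6936/235 7414/235]
step 1: y = z − H·x̄ = [-531/235]
step 1: S = H·P̄·Hᵀ + R = [66961/235]
step 1: K = P̄·Hᵀ·S⁻¹ = [20808/66961; 22242/66961]
step 1: x' = x̄ + K·y = [-110274/66961, -66784/66961]
step 1: P' = (I − K·H)·P̄ = [339921/66961 6936/66961; 6936/66961 7414/66961]
step 2: x̄ = F·x = [-20196/66961, -86980/66961]
step 2: P̄ = F·P·Fᵀ + Q = [1544061/66961 1334808/66961; 1334808/66961 1467774/66961]
step 2: y = z − H·x̄ = [461823/66961]
step 2: S = H·P̄·Hᵀ + R = [13276927/66961]
step 2: K = P̄·Hᵀ·S⁻¹ = [4004424/13276927; 4403322/13276927]
step 2: x' = x̄ + K·y = [23613660/13276927, 13122986/13276927]
step 2: P' = (I − K·H)·P̄ = [66680211/13276927 1334808/13276927; 1334808/13276927 1467774/13276927]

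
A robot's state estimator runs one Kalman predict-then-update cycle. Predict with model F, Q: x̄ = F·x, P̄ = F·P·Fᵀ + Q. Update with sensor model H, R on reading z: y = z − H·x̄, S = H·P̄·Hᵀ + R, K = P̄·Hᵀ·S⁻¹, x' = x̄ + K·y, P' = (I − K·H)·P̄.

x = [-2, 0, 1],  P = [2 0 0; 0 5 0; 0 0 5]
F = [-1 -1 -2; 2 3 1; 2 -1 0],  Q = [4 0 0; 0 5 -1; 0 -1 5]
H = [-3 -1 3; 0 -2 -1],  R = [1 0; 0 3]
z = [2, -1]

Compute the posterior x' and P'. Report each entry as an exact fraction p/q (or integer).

x̄ = F·x = [0, -3, -4]
P̄ = F·P·Fᵀ + Q = [31 -29 1; -29 63 -8; 1 -8 18]
y = z − H·x̄ = [11, -11]
S = H·P̄·Hᵀ + R = [361 -59; -59 241]
K = P̄·Hᵀ·S⁻¹ = [-5669/41760 8489/41760; -3481/41760 -21299/41760; 14101/83520 2759/83520]
x' = x̄ + K·y = [-77869/20880, 35359/20880, -104659/41760]
P' = (I − K·H)·P̄ = [232439/20880 -104669/20880 393209/41760; -104669/20880 58799/20880 -171299/41760; 393209/41760 -171299/41760 676919/83520]

x' = [-77869/20880, 35359/20880, -104659/41760]
P' = [232439/20880 -104669/20880 393209/41760; -104669/20880 58799/20880 -171299/41760; 393209/41760 -171299/41760 676919/83520]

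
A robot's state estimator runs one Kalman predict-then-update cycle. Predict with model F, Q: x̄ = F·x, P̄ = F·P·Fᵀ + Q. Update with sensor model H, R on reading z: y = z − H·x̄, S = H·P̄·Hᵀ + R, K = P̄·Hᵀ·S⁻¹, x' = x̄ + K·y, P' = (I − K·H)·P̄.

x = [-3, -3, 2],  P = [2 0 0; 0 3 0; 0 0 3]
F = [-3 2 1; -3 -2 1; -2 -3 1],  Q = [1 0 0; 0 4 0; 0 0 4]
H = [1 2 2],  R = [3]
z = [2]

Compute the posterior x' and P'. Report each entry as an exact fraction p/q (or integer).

x' = [-61/641, 318/641, 460/641]
P' = [19678/641 -1085/641 -8685/641; -1085/641 1516/641 -750/641; -8685/641 -750/641 5313/641]

x̄ = F·x = [5, 17, 17]
P̄ = F·P·Fᵀ + Q = [34 9 -3; 9 37 33; -3 33 42]
y = z − H·x̄ = [-71]
S = H·P̄·Hᵀ + R = [641]
K = P̄·Hᵀ·S⁻¹ = [46/641; 149/641; 147/641]
x' = x̄ + K·y = [-61/641, 318/641, 460/641]
P' = (I − K·H)·P̄ = [19678/641 -1085/641 -8685/641; -1085/641 1516/641 -750/641; -8685/641 -750/641 5313/641]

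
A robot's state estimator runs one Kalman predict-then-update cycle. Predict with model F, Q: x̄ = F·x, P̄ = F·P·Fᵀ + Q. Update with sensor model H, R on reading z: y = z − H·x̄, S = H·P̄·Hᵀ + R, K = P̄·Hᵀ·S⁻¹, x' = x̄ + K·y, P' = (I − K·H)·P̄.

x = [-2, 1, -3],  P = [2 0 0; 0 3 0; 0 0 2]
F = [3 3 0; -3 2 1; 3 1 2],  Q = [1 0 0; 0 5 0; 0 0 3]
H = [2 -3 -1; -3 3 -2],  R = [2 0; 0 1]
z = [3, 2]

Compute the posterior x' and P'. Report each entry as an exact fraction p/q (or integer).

x' = [24056/4897, 16437/4897, -16476/4897]
P' = [127979/9794 400481/39176 -162515/39176; 400481/39176 1270381/156704 -491703/156704; -162515/39176 -491703/156704 257205/156704]

x̄ = F·x = [-3, 5, -11]
P̄ = F·P·Fᵀ + Q = [46 0 27; 0 37 -8; 27 -8 32]
y = z − H·x̄ = [13, -44]
S = H·P̄·Hᵀ + R = [395 -596; -596 1296]
K = P̄·Hᵀ·S⁻¹ = [-1887/9794 -9275/39176; -14449/39176 -11223/156704; -10277/39176 -39339/156704]
x' = x̄ + K·y = [24056/4897, 16437/4897, -16476/4897]
P' = (I − K·H)·P̄ = [127979/9794 400481/39176 -162515/39176; 400481/39176 1270381/156704 -491703/156704; -162515/39176 -491703/156704 257205/156704]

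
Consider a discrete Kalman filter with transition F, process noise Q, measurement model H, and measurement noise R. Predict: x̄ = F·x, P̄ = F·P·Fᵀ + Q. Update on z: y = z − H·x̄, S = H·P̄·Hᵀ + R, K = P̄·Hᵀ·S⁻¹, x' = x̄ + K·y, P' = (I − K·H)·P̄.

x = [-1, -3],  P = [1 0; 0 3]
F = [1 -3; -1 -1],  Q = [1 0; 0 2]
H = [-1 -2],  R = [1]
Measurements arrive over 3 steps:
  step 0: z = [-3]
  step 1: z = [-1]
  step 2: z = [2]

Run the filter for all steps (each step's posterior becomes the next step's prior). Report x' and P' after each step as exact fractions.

step 0: x' = [103/86, 42/43], P' = [469/86 -106/43; -106/43 58/43]
step 1: x' = [2986/703, -1243/703], P' = [33523/2109 -15871/2109; -15871/2109 7996/2109]
step 2: x' = [122155/95803, -149928/95803], P' = [2354938/95803 -1117335/95803; -1117335/95803 552024/95803]

step 0: x̄ = F·x = [8, 4]
step 0: P̄ = F·P·Fᵀ + Q = [29 8; 8 6]
step 0: y = z − H·x̄ = [13]
step 0: S = H·P̄·Hᵀ + R = [86]
step 0: K = P̄·Hᵀ·S⁻¹ = [-45/86; -10/43]
step 0: x' = x̄ + K·y = [103/86, 42/43]
step 0: P' = (I − K·H)·P̄ = [469/86 -106/43; -106/43 58/43]
step 1: x̄ = F·x = [-149/86, -187/86]
step 1: P̄ = F·P·Fᵀ + Q = [2871/86 -545/86; -545/86 333/86]
step 1: y = z − H·x̄ = [-609/86]
step 1: S = H·P̄·Hᵀ + R = [2109/86]
step 1: K = P̄·Hᵀ·S⁻¹ = [-1781/2109; -121/2109]
step 1: x' = x̄ + K·y = [2986/703, -1243/703]
step 1: P' = (I − K·H)·P̄ = [33523/2109 -15871/2109; -15871/2109 7996/2109]
step 2: x̄ = F·x = [6715/703, -1743/703]
step 2: P̄ = F·P·Fᵀ + Q = [202822/2109 -13759/703; -13759/703 4665/703]
step 2: y = z − H·x̄ = [4635/703]
step 2: S = H·P̄·Hᵀ + R = [95803/2109]
step 2: K = P̄·Hᵀ·S⁻¹ = [-120268/95803; 13287/95803]
step 2: x' = x̄ + K·y = [122155/95803, -149928/95803]
step 2: P' = (I − K·H)·P̄ = [2354938/95803 -1117335/95803; -1117335/95803 552024/95803]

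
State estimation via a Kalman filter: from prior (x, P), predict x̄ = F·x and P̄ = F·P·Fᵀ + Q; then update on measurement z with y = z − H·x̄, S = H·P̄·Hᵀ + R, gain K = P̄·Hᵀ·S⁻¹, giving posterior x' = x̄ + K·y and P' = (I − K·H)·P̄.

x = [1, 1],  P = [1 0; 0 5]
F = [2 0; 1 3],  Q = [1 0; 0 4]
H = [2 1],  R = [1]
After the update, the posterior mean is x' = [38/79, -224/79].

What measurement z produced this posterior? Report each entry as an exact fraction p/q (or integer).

z = [-2]

x̄ = F·x = [2, 4]
P̄ = F·P·Fᵀ + Q = [5 2; 2 50]
S = H·P̄·Hᵀ + R = [79]
K = P̄·Hᵀ·S⁻¹ = [12/79; 54/79]
x' − x̄ = [-120/79, -540/79] = K·y
y = (KᵀK)⁻¹·Kᵀ·(x' − x̄) = [-10]
z = y + H·x̄ = [-10] + [8] = [-2]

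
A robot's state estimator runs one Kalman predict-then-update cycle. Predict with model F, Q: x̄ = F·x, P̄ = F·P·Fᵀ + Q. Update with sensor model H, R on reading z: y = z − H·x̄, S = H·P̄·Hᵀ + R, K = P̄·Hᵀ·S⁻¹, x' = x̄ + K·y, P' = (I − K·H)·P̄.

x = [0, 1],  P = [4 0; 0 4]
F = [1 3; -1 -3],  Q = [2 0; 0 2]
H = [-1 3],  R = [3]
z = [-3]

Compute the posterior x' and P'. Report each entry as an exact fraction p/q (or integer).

x̄ = F·x = [3, -3]
P̄ = F·P·Fᵀ + Q = [42 -40; -40 42]
y = z − H·x̄ = [9]
S = H·P̄·Hᵀ + R = [663]
K = P̄·Hᵀ·S⁻¹ = [-54/221; 166/663]
x' = x̄ + K·y = [177/221, -165/221]
P' = (I − K·H)·P̄ = [534/221 124/221; 124/221 290/663]

x' = [177/221, -165/221]
P' = [534/221 124/221; 124/221 290/663]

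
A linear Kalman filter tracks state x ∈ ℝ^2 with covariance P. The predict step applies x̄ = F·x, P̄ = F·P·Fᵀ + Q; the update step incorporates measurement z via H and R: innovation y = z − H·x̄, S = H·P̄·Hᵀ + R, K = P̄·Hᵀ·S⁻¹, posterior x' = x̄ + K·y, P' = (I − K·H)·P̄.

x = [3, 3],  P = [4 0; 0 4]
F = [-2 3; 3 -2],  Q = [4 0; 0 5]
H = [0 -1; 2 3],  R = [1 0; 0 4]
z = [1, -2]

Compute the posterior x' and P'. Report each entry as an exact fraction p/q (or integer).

x̄ = F·x = [3, 3]
P̄ = F·P·Fᵀ + Q = [56 -48; -48 57]
y = z − H·x̄ = [4, -17]
S = H·P̄·Hᵀ + R = [58 -75; -75 165]
K = P̄·Hᵀ·S⁻¹ = [368/263 1744/3945; -252/263 5/263]
x' = x̄ + K·y = [4267/3945, -304/263]
P' = (I − K·H)·P̄ = [11768/3945 -368/263; -368/263 252/263]

x' = [4267/3945, -304/263]
P' = [11768/3945 -368/263; -368/263 252/263]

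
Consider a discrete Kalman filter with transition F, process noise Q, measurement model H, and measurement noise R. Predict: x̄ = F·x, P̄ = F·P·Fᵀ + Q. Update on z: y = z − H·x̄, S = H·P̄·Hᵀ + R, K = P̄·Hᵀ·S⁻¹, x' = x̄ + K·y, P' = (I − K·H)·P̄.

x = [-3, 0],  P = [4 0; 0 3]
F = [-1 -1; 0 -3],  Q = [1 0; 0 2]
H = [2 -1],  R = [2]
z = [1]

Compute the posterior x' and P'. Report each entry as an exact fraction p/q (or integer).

x' = [46/27, 55/27]
P' = [167/27 320/27; 320/27 662/27]

x̄ = F·x = [3, 0]
P̄ = F·P·Fᵀ + Q = [8 9; 9 29]
y = z − H·x̄ = [-5]
S = H·P̄·Hᵀ + R = [27]
K = P̄·Hᵀ·S⁻¹ = [7/27; -11/27]
x' = x̄ + K·y = [46/27, 55/27]
P' = (I − K·H)·P̄ = [167/27 320/27; 320/27 662/27]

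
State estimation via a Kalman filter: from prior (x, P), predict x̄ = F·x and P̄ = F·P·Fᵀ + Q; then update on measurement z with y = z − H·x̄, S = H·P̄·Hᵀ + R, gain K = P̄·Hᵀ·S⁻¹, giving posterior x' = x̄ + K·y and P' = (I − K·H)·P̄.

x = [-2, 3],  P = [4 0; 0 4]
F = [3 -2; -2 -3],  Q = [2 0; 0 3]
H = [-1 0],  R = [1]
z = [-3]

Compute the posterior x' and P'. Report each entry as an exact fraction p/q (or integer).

x' = [30/11, -5]
P' = [54/55 0; 0 55]

x̄ = F·x = [-12, -5]
P̄ = F·P·Fᵀ + Q = [54 0; 0 55]
y = z − H·x̄ = [-15]
S = H·P̄·Hᵀ + R = [55]
K = P̄·Hᵀ·S⁻¹ = [-54/55; 0]
x' = x̄ + K·y = [30/11, -5]
P' = (I − K·H)·P̄ = [54/55 0; 0 55]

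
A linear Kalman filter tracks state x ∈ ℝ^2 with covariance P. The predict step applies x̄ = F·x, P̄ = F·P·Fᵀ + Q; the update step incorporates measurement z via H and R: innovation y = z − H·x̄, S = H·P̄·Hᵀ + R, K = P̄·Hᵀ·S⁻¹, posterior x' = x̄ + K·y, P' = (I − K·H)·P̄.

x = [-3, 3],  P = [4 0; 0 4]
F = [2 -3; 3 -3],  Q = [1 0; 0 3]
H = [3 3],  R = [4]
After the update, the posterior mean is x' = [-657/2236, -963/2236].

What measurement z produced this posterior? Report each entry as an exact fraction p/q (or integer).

x̄ = F·x = [-15, -18]
P̄ = F·P·Fᵀ + Q = [53 60; 60 75]
S = H·P̄·Hᵀ + R = [2236]
K = P̄·Hᵀ·S⁻¹ = [339/2236; 405/2236]
x' − x̄ = [32883/2236, 39285/2236] = K·y
y = (KᵀK)⁻¹·Kᵀ·(x' − x̄) = [97]
z = y + H·x̄ = [97] + [-99] = [-2]

z = [-2]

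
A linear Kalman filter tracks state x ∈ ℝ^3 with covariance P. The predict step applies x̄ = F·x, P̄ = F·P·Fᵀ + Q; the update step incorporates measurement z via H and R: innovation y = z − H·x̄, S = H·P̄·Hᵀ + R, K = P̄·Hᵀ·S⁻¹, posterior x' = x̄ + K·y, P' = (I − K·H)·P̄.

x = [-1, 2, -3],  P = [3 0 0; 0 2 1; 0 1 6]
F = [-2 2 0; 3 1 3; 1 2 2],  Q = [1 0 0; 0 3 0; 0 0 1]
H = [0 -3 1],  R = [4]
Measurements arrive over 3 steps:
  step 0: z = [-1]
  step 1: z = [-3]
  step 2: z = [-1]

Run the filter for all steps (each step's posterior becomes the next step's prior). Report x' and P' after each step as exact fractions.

step 0: x' = [394/89, 132/89, 977/267], P' = [1719/89 383/89 1169/89; 383/89 389/178 875/178; 1169/89 875/178 7367/534]
step 1: x' = [12358/94921, 136170/94921, 117391/94921], P' = [7699469/474605 1521661/474605 4756947/474605; 1521661/474605 1779413/949210 3787491/949210; 4756947/474605 3787491/949210 10502797/949210]
step 2: x' = [2470938042/674899343, 949327686/674899343, 2163465215/674899343], P' = [11514314567/674899343 2290834011/674899343 7152889349/674899343; 2290834011/674899343 2585045783/1349798686 5555272881/1349798686; 7152889349/674899343 5555272881/1349798686 15457826303/1349798686]

step 0: x̄ = F·x = [6, -10, -3]
step 0: P̄ = F·P·Fᵀ + Q = [21 -8 6; -8 92 57; 6 57 44]
step 0: y = z − H·x̄ = [-28]
step 0: S = H·P̄·Hᵀ + R = [534]
step 0: K = P̄·Hᵀ·S⁻¹ = [5/89; -73/178; -127/534]
step 0: x' = x̄ + K·y = [394/89, 132/89, 977/267]
step 0: P' = (I − K·H)·P̄ = [1719/89 383/89 1169/89; 383/89 389/178 875/178; 1169/89 875/178 7367/534]
step 1: x̄ = F·x = [-524/89, 2291/89, 3928/267]
step 1: P̄ = F·P·Fᵀ + Q = [4679/89 -12782/89 -6352/89; -12782/89 52948/89 29615/89; -6352/89 29615/89 51616/267]
step 1: y = z − H·x̄ = [15890/267]
step 1: S = H·P̄·Hᵀ + R = [949210/267]
step 1: K = P̄·Hᵀ·S⁻¹ = [47991/474605; -387687/949210; -214919/949210]
step 1: x' = x̄ + K·y = [12358/94921, 136170/94921, 117391/94921]
step 1: P' = (I − K·H)·P̄ = [7699469/474605 1521661/474605 4756947/474605; 1521661/474605 1779413/949210 3787491/949210; 4756947/474605 3787491/949210 10502797/949210]
step 2: x̄ = F·x = [247624/94921, 525417/94921, 519480/94921]
step 2: P̄ = F·P·Fᵀ + Q = [22658019/474605 -55509966/474605 -5267248/94921; -55509966/474605 224988814/474605 25000065/94921; -5267248/94921 25000065/94921 14600578/94921]
step 2: y = z − H·x̄ = [961850/94921]
step 2: S = H·P̄·Hᵀ + R = [1349798686/474605]
step 2: K = P̄·Hᵀ·S⁻¹ = [70096829/674899343; -549966117/1349798686; -301998085/1349798686]
step 2: x' = x̄ + K·y = [2470938042/674899343, 949327686/674899343, 2163465215/674899343]
step 2: P' = (I − K·H)·P̄ = [11514314567/674899343 2290834011/674899343 7152889349/674899343; 2290834011/674899343 2585045783/1349798686 5555272881/1349798686; 7152889349/674899343 5555272881/1349798686 15457826303/1349798686]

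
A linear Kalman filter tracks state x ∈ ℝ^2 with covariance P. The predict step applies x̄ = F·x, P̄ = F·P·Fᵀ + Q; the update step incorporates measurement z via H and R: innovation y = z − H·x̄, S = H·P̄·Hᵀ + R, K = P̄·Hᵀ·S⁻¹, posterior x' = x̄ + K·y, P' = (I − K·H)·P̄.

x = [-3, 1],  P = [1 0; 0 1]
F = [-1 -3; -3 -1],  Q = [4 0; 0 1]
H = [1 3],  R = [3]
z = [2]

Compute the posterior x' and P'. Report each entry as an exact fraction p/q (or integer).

x' = [-88/19, 179/76]
P' = [138/19 -42/19; -42/19 151/152]

x̄ = F·x = [0, 8]
P̄ = F·P·Fᵀ + Q = [14 6; 6 11]
y = z − H·x̄ = [-22]
S = H·P̄·Hᵀ + R = [152]
K = P̄·Hᵀ·S⁻¹ = [4/19; 39/152]
x' = x̄ + K·y = [-88/19, 179/76]
P' = (I − K·H)·P̄ = [138/19 -42/19; -42/19 151/152]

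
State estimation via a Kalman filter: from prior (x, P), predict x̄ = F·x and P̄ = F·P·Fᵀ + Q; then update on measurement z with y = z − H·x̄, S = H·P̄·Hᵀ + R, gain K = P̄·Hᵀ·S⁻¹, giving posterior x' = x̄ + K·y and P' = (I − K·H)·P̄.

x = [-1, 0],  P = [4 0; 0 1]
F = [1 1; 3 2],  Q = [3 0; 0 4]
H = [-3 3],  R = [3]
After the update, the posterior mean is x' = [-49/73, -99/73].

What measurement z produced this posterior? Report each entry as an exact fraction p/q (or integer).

x̄ = F·x = [-1, -3]
P̄ = F·P·Fᵀ + Q = [8 14; 14 44]
S = H·P̄·Hᵀ + R = [219]
K = P̄·Hᵀ·S⁻¹ = [6/73; 30/73]
x' − x̄ = [24/73, 120/73] = K·y
y = (KᵀK)⁻¹·Kᵀ·(x' − x̄) = [4]
z = y + H·x̄ = [4] + [-6] = [-2]

z = [-2]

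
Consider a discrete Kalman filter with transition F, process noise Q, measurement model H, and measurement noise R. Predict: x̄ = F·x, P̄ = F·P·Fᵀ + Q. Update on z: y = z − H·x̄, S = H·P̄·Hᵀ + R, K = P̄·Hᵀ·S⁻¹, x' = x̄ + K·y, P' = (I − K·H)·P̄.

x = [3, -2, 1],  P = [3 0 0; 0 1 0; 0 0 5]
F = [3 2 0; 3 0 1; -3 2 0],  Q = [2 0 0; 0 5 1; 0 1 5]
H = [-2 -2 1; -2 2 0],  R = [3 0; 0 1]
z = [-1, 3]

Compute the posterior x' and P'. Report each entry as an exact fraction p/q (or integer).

x̄ = F·x = [5, 10, -13]
P̄ = F·P·Fᵀ + Q = [33 27 -23; 27 37 -26; -23 -26 36]
y = z − H·x̄ = [42, -7]
S = H·P̄·Hᵀ + R = [731 -22; -22 65]
K = P̄·Hᵀ·S⁻¹ = [-9559/47031 -11918/47031; -3190/15677 3744/15677; 8578/47031 -1438/47031]
x' = x̄ + K·y = [-82897/47031, -3418/15677, -241061/47031]
P' = (I − K·H)·P̄ = [42070/47031 12037/15677 127685/47031; 12037/15677 13909/15677 42322/15677; 127685/47031 42322/15677 535036/47031]

x' = [-82897/47031, -3418/15677, -241061/47031]
P' = [42070/47031 12037/15677 127685/47031; 12037/15677 13909/15677 42322/15677; 127685/47031 42322/15677 535036/47031]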